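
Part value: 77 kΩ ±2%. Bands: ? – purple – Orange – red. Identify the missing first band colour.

77000 Ω = 77 × 10^3.
The first band gives digit 7 of the significand, and 7 is violet.

violet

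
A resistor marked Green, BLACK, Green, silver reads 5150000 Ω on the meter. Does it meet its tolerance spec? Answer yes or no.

yes

Green → 5 (first significant figure)
Black → 0 (second significant figure)
Green → ×10^5 multiplier
Silver → ±10% tolerance
50 × 100000 = 5000000 Ω
Allowed range: 4500000 Ω to 5500000 Ω.
5150000 Ω lies inside that range.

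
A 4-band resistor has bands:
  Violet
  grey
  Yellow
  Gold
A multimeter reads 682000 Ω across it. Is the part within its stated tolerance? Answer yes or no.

no

Violet → 7 (first significant figure)
Grey → 8 (second significant figure)
Yellow → ×10^4 multiplier
Gold → ±5% tolerance
78 × 10000 = 780000 Ω
Allowed range: 741000 Ω to 819000 Ω.
682000 Ω lies outside that range.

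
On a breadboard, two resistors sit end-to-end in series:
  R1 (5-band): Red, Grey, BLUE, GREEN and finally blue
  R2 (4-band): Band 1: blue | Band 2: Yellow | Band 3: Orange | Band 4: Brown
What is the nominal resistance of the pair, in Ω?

R1: red, grey, blue → 286; green ×10^5 → 28600000 Ω.
R2: blue, yellow → 64; orange ×10^3 → 64000 Ω.
Series: 28600000 + 64000 = 28664000 Ω.

28664000 Ω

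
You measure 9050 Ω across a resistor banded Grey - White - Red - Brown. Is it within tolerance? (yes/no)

no

Grey → 8 (first significant figure)
White → 9 (second significant figure)
Red → ×10^2 multiplier
Brown → ±1% tolerance
89 × 100 = 8900 Ω
Allowed range: 8811 Ω to 8989 Ω.
9050 Ω lies outside that range.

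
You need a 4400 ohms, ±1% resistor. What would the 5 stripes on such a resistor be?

4400 Ω = 440 × 10^1.
4 → yellow
4 → yellow
0 → black
Multiplier 10^1 → brown.
±1% tolerance → brown.

yellow, yellow, black, brown, brown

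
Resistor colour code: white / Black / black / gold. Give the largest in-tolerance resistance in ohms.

White → 9 (first significant figure)
Black → 0 (second significant figure)
Black → ×1 multiplier
Gold → ±5% tolerance
90 × 1 = 90 Ω
Largest = 90 × (1 + 5/100) = 94.5 Ω.

94.5 Ω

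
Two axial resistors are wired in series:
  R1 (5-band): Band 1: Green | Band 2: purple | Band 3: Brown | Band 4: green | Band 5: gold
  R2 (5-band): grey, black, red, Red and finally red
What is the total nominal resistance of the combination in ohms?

R1: green, violet, brown → 571; green ×10^5 → 57100000 Ω.
R2: grey, black, red → 802; red ×10^2 → 80200 Ω.
Series: 57100000 + 80200 = 57180200 Ω.

57180200 Ω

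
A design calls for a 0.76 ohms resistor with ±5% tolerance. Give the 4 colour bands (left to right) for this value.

0.76 Ω = 76 × 10^-2.
7 → violet
6 → blue
Multiplier 10^-2 → silver.
±5% tolerance → gold.

violet, blue, silver, gold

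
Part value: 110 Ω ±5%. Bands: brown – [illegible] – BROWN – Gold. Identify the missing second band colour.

110 Ω = 11 × 10^1.
The second band gives digit 1 of the significand, and 1 is brown.

brown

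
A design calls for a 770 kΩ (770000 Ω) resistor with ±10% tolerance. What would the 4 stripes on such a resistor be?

violet, violet, yellow, silver

770000 Ω = 77 × 10^4.
7 → violet
7 → violet
Multiplier 10^4 → yellow.
±10% tolerance → silver.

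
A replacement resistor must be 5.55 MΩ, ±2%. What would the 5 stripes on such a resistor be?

green, green, green, yellow, red

5550000 Ω = 555 × 10^4.
5 → green
5 → green
5 → green
Multiplier 10^4 → yellow.
±2% tolerance → red.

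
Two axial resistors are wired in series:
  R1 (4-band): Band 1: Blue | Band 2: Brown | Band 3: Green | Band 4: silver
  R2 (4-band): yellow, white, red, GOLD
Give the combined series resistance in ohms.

6104900 Ω

R1: blue, brown → 61; green ×10^5 → 6100000 Ω.
R2: yellow, white → 49; red ×10^2 → 4900 Ω.
Series: 6100000 + 4900 = 6104900 Ω.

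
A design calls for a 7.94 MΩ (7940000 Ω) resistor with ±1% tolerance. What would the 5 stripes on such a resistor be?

7940000 Ω = 794 × 10^4.
7 → violet
9 → white
4 → yellow
Multiplier 10^4 → yellow.
±1% tolerance → brown.

violet, white, yellow, yellow, brown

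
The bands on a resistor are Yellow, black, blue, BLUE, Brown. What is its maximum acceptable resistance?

Yellow → 4 (first significant figure)
Black → 0 (second significant figure)
Blue → 6 (third significant figure)
Blue → ×10^6 multiplier
Brown → ±1% tolerance
406 × 1000000 = 406000000 Ω
Maximum = 406000000 × (1 + 1/100) = 410060000 Ω.

410060000 Ω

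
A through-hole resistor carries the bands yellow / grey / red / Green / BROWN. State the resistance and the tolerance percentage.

Yellow → 4 (first significant figure)
Grey → 8 (second significant figure)
Red → 2 (third significant figure)
Green → ×10^5 multiplier
Brown → ±1% tolerance
482 × 100000 = 48200000 Ω

48200000 Ω ±1%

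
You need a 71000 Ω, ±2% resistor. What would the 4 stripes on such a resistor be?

71000 Ω = 71 × 10^3.
7 → violet
1 → brown
Multiplier 10^3 → orange.
±2% tolerance → red.

violet, brown, orange, red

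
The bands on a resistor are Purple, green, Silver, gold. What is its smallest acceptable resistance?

Violet → 7 (first significant figure)
Green → 5 (second significant figure)
Silver → ×0.01 multiplier
Gold → ±5% tolerance
75 × 0.01 = 0.75 Ω
Smallest = 0.75 × (1 − 5/100) = 0.7125 Ω.

0.7125 Ω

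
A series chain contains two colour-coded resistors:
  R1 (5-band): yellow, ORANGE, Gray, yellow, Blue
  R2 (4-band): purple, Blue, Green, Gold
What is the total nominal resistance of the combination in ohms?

11980000 Ω

R1: yellow, orange, grey → 438; yellow ×10^4 → 4380000 Ω.
R2: violet, blue → 76; green ×10^5 → 7600000 Ω.
Series: 4380000 + 7600000 = 11980000 Ω.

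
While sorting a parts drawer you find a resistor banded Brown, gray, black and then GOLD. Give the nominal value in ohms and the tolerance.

Brown → 1 (first significant figure)
Grey → 8 (second significant figure)
Black → ×1 multiplier
Gold → ±5% tolerance
18 × 1 = 18 Ω

18 Ω ±5%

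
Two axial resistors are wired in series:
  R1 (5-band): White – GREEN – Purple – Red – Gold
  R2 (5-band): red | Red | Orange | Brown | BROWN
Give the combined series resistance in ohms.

R1: white, green, violet → 957; red ×10^2 → 95700 Ω.
R2: red, red, orange → 223; brown ×10 → 2230 Ω.
Series: 95700 + 2230 = 97930 Ω.

97930 Ω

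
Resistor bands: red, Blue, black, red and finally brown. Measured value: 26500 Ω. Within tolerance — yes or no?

no

Red → 2 (first significant figure)
Blue → 6 (second significant figure)
Black → 0 (third significant figure)
Red → ×10^2 multiplier
Brown → ±1% tolerance
260 × 100 = 26000 Ω
Allowed range: 25740 Ω to 26260 Ω.
26500 Ω lies outside that range.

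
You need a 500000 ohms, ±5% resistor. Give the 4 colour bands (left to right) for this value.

500000 Ω = 50 × 10^4.
5 → green
0 → black
Multiplier 10^4 → yellow.
±5% tolerance → gold.

green, black, yellow, gold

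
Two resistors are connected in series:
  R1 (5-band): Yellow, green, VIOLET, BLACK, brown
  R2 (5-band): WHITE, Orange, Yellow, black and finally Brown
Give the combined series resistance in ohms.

R1: yellow, green, violet → 457; black ×1 → 457 Ω.
R2: white, orange, yellow → 934; black ×1 → 934 Ω.
Series: 457 + 934 = 1391 Ω.

1391 Ω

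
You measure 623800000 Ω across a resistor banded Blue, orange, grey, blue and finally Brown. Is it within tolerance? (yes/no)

no

Blue → 6 (first significant figure)
Orange → 3 (second significant figure)
Grey → 8 (third significant figure)
Blue → ×10^6 multiplier
Brown → ±1% tolerance
638 × 1000000 = 638000000 Ω
Allowed range: 631620000 Ω to 644380000 Ω.
623800000 Ω lies outside that range.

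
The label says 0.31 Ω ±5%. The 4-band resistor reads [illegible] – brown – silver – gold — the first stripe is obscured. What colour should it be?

orange

0.31 Ω = 31 × 10^-2.
The first band gives digit 3 of the significand, and 3 is orange.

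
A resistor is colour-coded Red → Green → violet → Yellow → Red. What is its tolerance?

±2%

The last band, red, is the tolerance band.
Red corresponds to ±2%.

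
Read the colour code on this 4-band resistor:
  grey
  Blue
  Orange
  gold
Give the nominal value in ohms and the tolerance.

Grey → 8 (first significant figure)
Blue → 6 (second significant figure)
Orange → ×10^3 multiplier
Gold → ±5% tolerance
86 × 1000 = 86000 Ω

86000 Ω ±5%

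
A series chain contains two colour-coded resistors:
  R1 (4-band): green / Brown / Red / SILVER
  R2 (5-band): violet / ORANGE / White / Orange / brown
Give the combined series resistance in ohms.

744100 Ω

R1: green, brown → 51; red ×10^2 → 5100 Ω.
R2: violet, orange, white → 739; orange ×10^3 → 739000 Ω.
Series: 5100 + 739000 = 744100 Ω.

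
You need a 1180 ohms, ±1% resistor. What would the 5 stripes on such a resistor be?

brown, brown, grey, brown, brown

1180 Ω = 118 × 10^1.
1 → brown
1 → brown
8 → grey
Multiplier 10^1 → brown.
±1% tolerance → brown.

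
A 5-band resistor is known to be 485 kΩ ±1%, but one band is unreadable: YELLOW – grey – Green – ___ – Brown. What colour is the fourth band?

orange

485000 Ω = 485 × 10^3.
The fourth band is the multiplier, 10^3, which is orange.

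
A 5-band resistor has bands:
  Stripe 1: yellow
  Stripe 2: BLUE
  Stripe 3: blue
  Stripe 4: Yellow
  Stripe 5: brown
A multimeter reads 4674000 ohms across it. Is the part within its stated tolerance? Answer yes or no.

yes

Yellow → 4 (first significant figure)
Blue → 6 (second significant figure)
Blue → 6 (third significant figure)
Yellow → ×10^4 multiplier
Brown → ±1% tolerance
466 × 10000 = 4660000 Ω
Allowed range: 4613400 Ω to 4706600 Ω.
4674000 ohms lies inside that range.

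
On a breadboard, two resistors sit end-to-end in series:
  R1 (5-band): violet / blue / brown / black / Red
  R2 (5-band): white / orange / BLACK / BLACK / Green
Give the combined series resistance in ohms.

1691 Ω

R1: violet, blue, brown → 761; black ×1 → 761 Ω.
R2: white, orange, black → 930; black ×1 → 930 Ω.
Series: 761 + 930 = 1691 Ω.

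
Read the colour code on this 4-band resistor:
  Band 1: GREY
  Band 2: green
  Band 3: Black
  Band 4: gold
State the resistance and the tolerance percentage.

85 Ω ±5%

Grey → 8 (first significant figure)
Green → 5 (second significant figure)
Black → ×1 multiplier
Gold → ±5% tolerance
85 × 1 = 85 Ω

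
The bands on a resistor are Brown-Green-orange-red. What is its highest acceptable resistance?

Brown → 1 (first significant figure)
Green → 5 (second significant figure)
Orange → ×10^3 multiplier
Red → ±2% tolerance
15 × 1000 = 15000 Ω
Highest = 15000 × (1 + 2/100) = 15300 Ω.

15300 Ω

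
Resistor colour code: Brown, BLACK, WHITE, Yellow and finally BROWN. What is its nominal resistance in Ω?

1090000 Ω

Brown → 1 (first significant figure)
Black → 0 (second significant figure)
White → 9 (third significant figure)
Yellow → ×10^4 multiplier
109 × 10000 = 1090000 Ω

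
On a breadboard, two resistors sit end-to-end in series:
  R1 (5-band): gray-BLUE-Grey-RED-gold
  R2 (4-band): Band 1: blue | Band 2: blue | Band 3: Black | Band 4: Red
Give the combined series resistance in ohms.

R1: grey, blue, grey → 868; red ×10^2 → 86800 Ω.
R2: blue, blue → 66; black ×1 → 66 Ω.
Series: 86800 + 66 = 86866 Ω.

86866 Ω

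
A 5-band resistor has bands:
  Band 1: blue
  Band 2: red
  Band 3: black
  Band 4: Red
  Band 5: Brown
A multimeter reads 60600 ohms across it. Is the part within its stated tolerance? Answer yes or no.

Blue → 6 (first significant figure)
Red → 2 (second significant figure)
Black → 0 (third significant figure)
Red → ×10^2 multiplier
Brown → ±1% tolerance
620 × 100 = 62000 Ω
Allowed range: 61380 Ω to 62620 Ω.
60600 ohms lies outside that range.

no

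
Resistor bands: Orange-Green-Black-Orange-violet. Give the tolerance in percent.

The last band, violet, is the tolerance band.
Violet corresponds to ±0.1%.

±0.1%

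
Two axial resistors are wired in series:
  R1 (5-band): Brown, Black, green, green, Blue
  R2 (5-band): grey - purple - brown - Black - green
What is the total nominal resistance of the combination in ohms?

R1: brown, black, green → 105; green ×10^5 → 10500000 Ω.
R2: grey, violet, brown → 871; black ×1 → 871 Ω.
Series: 10500000 + 871 = 10500871 Ω.

10500871 Ω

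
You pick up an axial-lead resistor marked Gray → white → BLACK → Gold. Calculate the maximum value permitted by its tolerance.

Grey → 8 (first significant figure)
White → 9 (second significant figure)
Black → ×1 multiplier
Gold → ±5% tolerance
89 × 1 = 89 Ω
Maximum = 89 × (1 + 5/100) = 93.45 Ω.

93.45 Ω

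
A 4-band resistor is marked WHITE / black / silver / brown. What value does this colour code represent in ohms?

0.9 Ω

White → 9 (first significant figure)
Black → 0 (second significant figure)
Silver → ×0.01 multiplier
90 × 0.01 = 0.9 Ω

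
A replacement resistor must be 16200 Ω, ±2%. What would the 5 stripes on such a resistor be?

16200 Ω = 162 × 10^2.
1 → brown
6 → blue
2 → red
Multiplier 10^2 → red.
±2% tolerance → red.

brown, blue, red, red, red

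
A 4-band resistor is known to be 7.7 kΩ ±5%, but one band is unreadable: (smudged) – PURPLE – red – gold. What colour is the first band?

7700 Ω = 77 × 10^2.
The first band gives digit 7 of the significand, and 7 is violet.

violet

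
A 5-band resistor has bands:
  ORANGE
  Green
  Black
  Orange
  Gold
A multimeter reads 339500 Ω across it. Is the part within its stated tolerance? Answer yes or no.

Orange → 3 (first significant figure)
Green → 5 (second significant figure)
Black → 0 (third significant figure)
Orange → ×10^3 multiplier
Gold → ±5% tolerance
350 × 1000 = 350000 Ω
Allowed range: 332500 Ω to 367500 Ω.
339500 Ω lies inside that range.

yes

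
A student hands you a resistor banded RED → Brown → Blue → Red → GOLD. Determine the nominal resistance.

21600 Ω

Red → 2 (first significant figure)
Brown → 1 (second significant figure)
Blue → 6 (third significant figure)
Red → ×10^2 multiplier
216 × 100 = 21600 Ω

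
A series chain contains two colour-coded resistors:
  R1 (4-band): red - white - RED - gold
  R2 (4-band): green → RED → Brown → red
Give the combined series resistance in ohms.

R1: red, white → 29; red ×10^2 → 2900 Ω.
R2: green, red → 52; brown ×10 → 520 Ω.
Series: 2900 + 520 = 3420 Ω.

3420 Ω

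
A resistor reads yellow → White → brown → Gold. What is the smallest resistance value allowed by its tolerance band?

Yellow → 4 (first significant figure)
White → 9 (second significant figure)
Brown → ×10 multiplier
Gold → ±5% tolerance
49 × 10 = 490 Ω
Smallest = 490 × (1 − 5/100) = 465.5 Ω.

465.5 Ω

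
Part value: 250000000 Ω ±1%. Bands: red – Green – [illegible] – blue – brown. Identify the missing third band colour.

250000000 Ω = 250 × 10^6.
The third band gives digit 0 of the significand, and 0 is black.

black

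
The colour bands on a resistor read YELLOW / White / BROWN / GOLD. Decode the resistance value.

Yellow → 4 (first significant figure)
White → 9 (second significant figure)
Brown → ×10 multiplier
49 × 10 = 490 Ω

490 Ω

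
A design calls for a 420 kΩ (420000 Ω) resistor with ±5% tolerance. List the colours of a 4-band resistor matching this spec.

420000 Ω = 42 × 10^4.
4 → yellow
2 → red
Multiplier 10^4 → yellow.
±5% tolerance → gold.

yellow, red, yellow, gold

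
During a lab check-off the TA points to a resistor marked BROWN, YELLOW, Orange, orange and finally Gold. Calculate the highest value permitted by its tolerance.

Brown → 1 (first significant figure)
Yellow → 4 (second significant figure)
Orange → 3 (third significant figure)
Orange → ×10^3 multiplier
Gold → ±5% tolerance
143 × 1000 = 143000 Ω
Highest = 143000 × (1 + 5/100) = 150150 Ω.

150150 Ω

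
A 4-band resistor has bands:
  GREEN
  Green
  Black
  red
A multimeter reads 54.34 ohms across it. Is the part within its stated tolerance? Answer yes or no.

Green → 5 (first significant figure)
Green → 5 (second significant figure)
Black → ×1 multiplier
Red → ±2% tolerance
55 × 1 = 55 Ω
Allowed range: 53.9 Ω to 56.1 Ω.
54.34 ohms lies inside that range.

yes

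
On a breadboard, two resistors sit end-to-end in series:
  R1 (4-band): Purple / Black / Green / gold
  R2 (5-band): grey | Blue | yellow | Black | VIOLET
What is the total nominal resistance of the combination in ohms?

7000864 Ω

R1: violet, black → 70; green ×10^5 → 7000000 Ω.
R2: grey, blue, yellow → 864; black ×1 → 864 Ω.
Series: 7000000 + 864 = 7000864 Ω.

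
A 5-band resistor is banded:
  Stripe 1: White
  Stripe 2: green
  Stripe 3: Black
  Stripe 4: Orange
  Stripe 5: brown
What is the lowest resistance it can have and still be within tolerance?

White → 9 (first significant figure)
Green → 5 (second significant figure)
Black → 0 (third significant figure)
Orange → ×10^3 multiplier
Brown → ±1% tolerance
950 × 1000 = 950000 Ω
Lowest = 950000 × (1 − 1/100) = 940500 Ω.

940500 Ω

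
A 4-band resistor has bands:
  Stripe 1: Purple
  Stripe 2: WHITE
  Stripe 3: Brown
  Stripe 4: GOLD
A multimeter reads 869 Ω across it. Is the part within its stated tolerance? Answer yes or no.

no

Violet → 7 (first significant figure)
White → 9 (second significant figure)
Brown → ×10 multiplier
Gold → ±5% tolerance
79 × 10 = 790 Ω
Allowed range: 750.5 Ω to 829.5 Ω.
869 Ω lies outside that range.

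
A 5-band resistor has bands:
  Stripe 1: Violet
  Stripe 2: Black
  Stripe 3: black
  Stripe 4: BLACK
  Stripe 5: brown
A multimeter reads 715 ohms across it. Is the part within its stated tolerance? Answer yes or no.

Violet → 7 (first significant figure)
Black → 0 (second significant figure)
Black → 0 (third significant figure)
Black → ×1 multiplier
Brown → ±1% tolerance
700 × 1 = 700 Ω
Allowed range: 693 Ω to 707 Ω.
715 ohms lies outside that range.

no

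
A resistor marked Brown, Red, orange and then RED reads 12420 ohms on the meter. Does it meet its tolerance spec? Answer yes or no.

no

Brown → 1 (first significant figure)
Red → 2 (second significant figure)
Orange → ×10^3 multiplier
Red → ±2% tolerance
12 × 1000 = 12000 Ω
Allowed range: 11760 Ω to 12240 Ω.
12420 ohms lies outside that range.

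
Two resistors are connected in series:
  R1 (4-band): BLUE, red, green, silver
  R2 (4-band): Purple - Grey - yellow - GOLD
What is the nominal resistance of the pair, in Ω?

6980000 Ω

R1: blue, red → 62; green ×10^5 → 6200000 Ω.
R2: violet, grey → 78; yellow ×10^4 → 780000 Ω.
Series: 6200000 + 780000 = 6980000 Ω.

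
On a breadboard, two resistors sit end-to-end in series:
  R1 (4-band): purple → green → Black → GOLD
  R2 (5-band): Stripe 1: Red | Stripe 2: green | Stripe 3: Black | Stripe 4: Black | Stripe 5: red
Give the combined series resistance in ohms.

R1: violet, green → 75; black ×1 → 75 Ω.
R2: red, green, black → 250; black ×1 → 250 Ω.
Series: 75 + 250 = 325 Ω.

325 Ω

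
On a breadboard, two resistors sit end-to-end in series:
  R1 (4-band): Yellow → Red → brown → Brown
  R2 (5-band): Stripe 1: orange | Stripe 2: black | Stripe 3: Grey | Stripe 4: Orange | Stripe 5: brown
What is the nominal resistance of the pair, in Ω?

308420 Ω

R1: yellow, red → 42; brown ×10 → 420 Ω.
R2: orange, black, grey → 308; orange ×10^3 → 308000 Ω.
Series: 420 + 308000 = 308420 Ω.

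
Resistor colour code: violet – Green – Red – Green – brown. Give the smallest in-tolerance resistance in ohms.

74448000 Ω

Violet → 7 (first significant figure)
Green → 5 (second significant figure)
Red → 2 (third significant figure)
Green → ×10^5 multiplier
Brown → ±1% tolerance
752 × 100000 = 75200000 Ω
Smallest = 75200000 × (1 − 1/100) = 74448000 Ω.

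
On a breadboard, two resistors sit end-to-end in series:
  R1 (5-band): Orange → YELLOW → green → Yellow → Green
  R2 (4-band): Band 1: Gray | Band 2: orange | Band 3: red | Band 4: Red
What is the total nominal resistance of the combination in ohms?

R1: orange, yellow, green → 345; yellow ×10^4 → 3450000 Ω.
R2: grey, orange → 83; red ×10^2 → 8300 Ω.
Series: 3450000 + 8300 = 3458300 Ω.

3458300 Ω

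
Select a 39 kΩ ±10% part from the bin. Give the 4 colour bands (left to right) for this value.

orange, white, orange, silver

39000 Ω = 39 × 10^3.
3 → orange
9 → white
Multiplier 10^3 → orange.
±10% tolerance → silver.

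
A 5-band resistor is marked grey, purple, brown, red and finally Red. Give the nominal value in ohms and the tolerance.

87100 Ω ±2%

Grey → 8 (first significant figure)
Violet → 7 (second significant figure)
Brown → 1 (third significant figure)
Red → ×10^2 multiplier
Red → ±2% tolerance
871 × 100 = 87100 Ω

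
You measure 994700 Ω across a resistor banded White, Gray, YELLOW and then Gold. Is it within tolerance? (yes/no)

White → 9 (first significant figure)
Grey → 8 (second significant figure)
Yellow → ×10^4 multiplier
Gold → ±5% tolerance
98 × 10000 = 980000 Ω
Allowed range: 931000 Ω to 1029000 Ω.
994700 Ω lies inside that range.

yes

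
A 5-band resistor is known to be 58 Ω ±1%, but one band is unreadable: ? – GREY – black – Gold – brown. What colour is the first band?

58 Ω = 580 × 10^-1.
The first band gives digit 5 of the significand, and 5 is green.

green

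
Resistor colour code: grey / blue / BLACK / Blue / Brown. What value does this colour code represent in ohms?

860000000 Ω

Grey → 8 (first significant figure)
Blue → 6 (second significant figure)
Black → 0 (third significant figure)
Blue → ×10^6 multiplier
860 × 1000000 = 860000000 Ω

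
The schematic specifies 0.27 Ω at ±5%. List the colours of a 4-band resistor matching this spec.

0.27 Ω = 27 × 10^-2.
2 → red
7 → violet
Multiplier 10^-2 → silver.
±5% tolerance → gold.

red, violet, silver, gold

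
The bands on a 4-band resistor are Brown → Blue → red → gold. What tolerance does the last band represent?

The last band, gold, is the tolerance band.
Gold corresponds to ±5%.

±5%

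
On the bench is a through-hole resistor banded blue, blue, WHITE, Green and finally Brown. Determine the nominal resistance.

66900000 Ω

Blue → 6 (first significant figure)
Blue → 6 (second significant figure)
White → 9 (third significant figure)
Green → ×10^5 multiplier
669 × 100000 = 66900000 Ω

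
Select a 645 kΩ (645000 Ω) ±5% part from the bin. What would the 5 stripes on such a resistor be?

blue, yellow, green, orange, gold

645000 Ω = 645 × 10^3.
6 → blue
4 → yellow
5 → green
Multiplier 10^3 → orange.
±5% tolerance → gold.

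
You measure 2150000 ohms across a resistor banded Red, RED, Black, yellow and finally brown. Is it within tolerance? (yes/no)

no

Red → 2 (first significant figure)
Red → 2 (second significant figure)
Black → 0 (third significant figure)
Yellow → ×10^4 multiplier
Brown → ±1% tolerance
220 × 10000 = 2200000 Ω
Allowed range: 2178000 Ω to 2222000 Ω.
2150000 ohms lies outside that range.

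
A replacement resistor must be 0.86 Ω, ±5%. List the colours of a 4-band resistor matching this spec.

0.86 Ω = 86 × 10^-2.
8 → grey
6 → blue
Multiplier 10^-2 → silver.
±5% tolerance → gold.

grey, blue, silver, gold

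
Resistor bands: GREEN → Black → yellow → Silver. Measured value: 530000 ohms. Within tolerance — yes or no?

yes

Green → 5 (first significant figure)
Black → 0 (second significant figure)
Yellow → ×10^4 multiplier
Silver → ±10% tolerance
50 × 10000 = 500000 Ω
Allowed range: 450000 Ω to 550000 Ω.
530000 ohms lies inside that range.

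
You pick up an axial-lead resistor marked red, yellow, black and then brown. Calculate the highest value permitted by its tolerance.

24.24 Ω

Red → 2 (first significant figure)
Yellow → 4 (second significant figure)
Black → ×1 multiplier
Brown → ±1% tolerance
24 × 1 = 24 Ω
Highest = 24 × (1 + 1/100) = 24.24 Ω.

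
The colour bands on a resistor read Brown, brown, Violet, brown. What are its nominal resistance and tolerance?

Brown → 1 (first significant figure)
Brown → 1 (second significant figure)
Violet → ×10^7 multiplier
Brown → ±1% tolerance
11 × 10000000 = 110000000 Ω

110000000 Ω ±1%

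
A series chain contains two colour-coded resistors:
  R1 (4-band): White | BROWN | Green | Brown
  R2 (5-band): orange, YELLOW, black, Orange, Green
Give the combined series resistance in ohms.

R1: white, brown → 91; green ×10^5 → 9100000 Ω.
R2: orange, yellow, black → 340; orange ×10^3 → 340000 Ω.
Series: 9100000 + 340000 = 9440000 Ω.

9440000 Ω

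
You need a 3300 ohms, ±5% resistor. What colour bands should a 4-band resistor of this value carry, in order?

orange, orange, red, gold

3300 Ω = 33 × 10^2.
3 → orange
3 → orange
Multiplier 10^2 → red.
±5% tolerance → gold.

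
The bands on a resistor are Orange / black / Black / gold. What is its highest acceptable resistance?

31.5 Ω

Orange → 3 (first significant figure)
Black → 0 (second significant figure)
Black → ×1 multiplier
Gold → ±5% tolerance
30 × 1 = 30 Ω
Highest = 30 × (1 + 5/100) = 31.5 Ω.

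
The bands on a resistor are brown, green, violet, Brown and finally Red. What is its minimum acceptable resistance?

Brown → 1 (first significant figure)
Green → 5 (second significant figure)
Violet → 7 (third significant figure)
Brown → ×10 multiplier
Red → ±2% tolerance
157 × 10 = 1570 Ω
Minimum = 1570 × (1 − 2/100) = 1538.6 Ω.

1538.6 Ω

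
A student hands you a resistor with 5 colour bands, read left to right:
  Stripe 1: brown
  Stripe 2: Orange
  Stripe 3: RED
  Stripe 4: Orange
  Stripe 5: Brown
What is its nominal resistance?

Brown → 1 (first significant figure)
Orange → 3 (second significant figure)
Red → 2 (third significant figure)
Orange → ×10^3 multiplier
132 × 1000 = 132000 Ω

132000 Ω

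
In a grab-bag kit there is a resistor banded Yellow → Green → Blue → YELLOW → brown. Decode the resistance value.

4560000 Ω

Yellow → 4 (first significant figure)
Green → 5 (second significant figure)
Blue → 6 (third significant figure)
Yellow → ×10^4 multiplier
456 × 10000 = 4560000 Ω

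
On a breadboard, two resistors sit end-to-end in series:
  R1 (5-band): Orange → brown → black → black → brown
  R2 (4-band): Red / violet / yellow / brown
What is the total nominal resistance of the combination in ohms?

270310 Ω

R1: orange, brown, black → 310; black ×1 → 310 Ω.
R2: red, violet → 27; yellow ×10^4 → 270000 Ω.
Series: 310 + 270000 = 270310 Ω.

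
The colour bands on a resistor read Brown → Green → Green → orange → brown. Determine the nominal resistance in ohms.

Brown → 1 (first significant figure)
Green → 5 (second significant figure)
Green → 5 (third significant figure)
Orange → ×10^3 multiplier
155 × 1000 = 155000 Ω

155000 Ω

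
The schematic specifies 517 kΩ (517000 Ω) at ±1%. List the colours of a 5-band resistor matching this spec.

green, brown, violet, orange, brown

517000 Ω = 517 × 10^3.
5 → green
1 → brown
7 → violet
Multiplier 10^3 → orange.
±1% tolerance → brown.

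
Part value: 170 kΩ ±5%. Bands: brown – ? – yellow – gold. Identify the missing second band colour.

170000 Ω = 17 × 10^4.
The second band gives digit 7 of the significand, and 7 is violet.

violet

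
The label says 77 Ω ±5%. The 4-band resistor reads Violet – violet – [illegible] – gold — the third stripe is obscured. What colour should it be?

black

77 Ω = 77 × 10^0.
The third band is the multiplier, 10^0, which is black.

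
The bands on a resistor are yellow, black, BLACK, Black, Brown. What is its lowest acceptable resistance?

Yellow → 4 (first significant figure)
Black → 0 (second significant figure)
Black → 0 (third significant figure)
Black → ×1 multiplier
Brown → ±1% tolerance
400 × 1 = 400 Ω
Lowest = 400 × (1 − 1/100) = 396 Ω.

396 Ω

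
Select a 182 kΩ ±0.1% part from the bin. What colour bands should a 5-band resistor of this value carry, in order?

brown, grey, red, orange, violet

182000 Ω = 182 × 10^3.
1 → brown
8 → grey
2 → red
Multiplier 10^3 → orange.
±0.1% tolerance → violet.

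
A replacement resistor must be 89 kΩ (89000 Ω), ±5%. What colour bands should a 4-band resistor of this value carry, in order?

grey, white, orange, gold

89000 Ω = 89 × 10^3.
8 → grey
9 → white
Multiplier 10^3 → orange.
±5% tolerance → gold.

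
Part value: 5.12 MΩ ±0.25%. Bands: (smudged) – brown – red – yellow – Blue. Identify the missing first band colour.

green

5120000 Ω = 512 × 10^4.
The first band gives digit 5 of the significand, and 5 is green.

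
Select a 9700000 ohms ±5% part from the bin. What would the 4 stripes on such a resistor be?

white, violet, green, gold

9700000 Ω = 97 × 10^5.
9 → white
7 → violet
Multiplier 10^5 → green.
±5% tolerance → gold.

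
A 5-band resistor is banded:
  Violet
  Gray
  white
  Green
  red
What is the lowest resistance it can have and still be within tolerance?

77322000 Ω

Violet → 7 (first significant figure)
Grey → 8 (second significant figure)
White → 9 (third significant figure)
Green → ×10^5 multiplier
Red → ±2% tolerance
789 × 100000 = 78900000 Ω
Lowest = 78900000 × (1 − 2/100) = 77322000 Ω.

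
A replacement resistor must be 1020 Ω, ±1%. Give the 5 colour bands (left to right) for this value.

brown, black, red, brown, brown

1020 Ω = 102 × 10^1.
1 → brown
0 → black
2 → red
Multiplier 10^1 → brown.
±1% tolerance → brown.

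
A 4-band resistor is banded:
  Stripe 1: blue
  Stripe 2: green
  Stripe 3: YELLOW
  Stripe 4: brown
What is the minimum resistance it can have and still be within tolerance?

643500 Ω

Blue → 6 (first significant figure)
Green → 5 (second significant figure)
Yellow → ×10^4 multiplier
Brown → ±1% tolerance
65 × 10000 = 650000 Ω
Minimum = 650000 × (1 − 1/100) = 643500 Ω.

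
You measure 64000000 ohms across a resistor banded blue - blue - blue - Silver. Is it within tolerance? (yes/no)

yes

Blue → 6 (first significant figure)
Blue → 6 (second significant figure)
Blue → ×10^6 multiplier
Silver → ±10% tolerance
66 × 1000000 = 66000000 Ω
Allowed range: 59400000 Ω to 72600000 Ω.
64000000 ohms lies inside that range.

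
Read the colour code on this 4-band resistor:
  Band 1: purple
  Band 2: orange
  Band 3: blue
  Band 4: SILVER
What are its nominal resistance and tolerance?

Violet → 7 (first significant figure)
Orange → 3 (second significant figure)
Blue → ×10^6 multiplier
Silver → ±10% tolerance
73 × 1000000 = 73000000 Ω

73000000 Ω ±10%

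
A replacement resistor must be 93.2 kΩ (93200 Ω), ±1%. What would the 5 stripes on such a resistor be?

white, orange, red, red, brown

93200 Ω = 932 × 10^2.
9 → white
3 → orange
2 → red
Multiplier 10^2 → red.
±1% tolerance → brown.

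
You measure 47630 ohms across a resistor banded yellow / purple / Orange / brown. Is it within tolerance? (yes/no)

no

Yellow → 4 (first significant figure)
Violet → 7 (second significant figure)
Orange → ×10^3 multiplier
Brown → ±1% tolerance
47 × 1000 = 47000 Ω
Allowed range: 46530 Ω to 47470 Ω.
47630 ohms lies outside that range.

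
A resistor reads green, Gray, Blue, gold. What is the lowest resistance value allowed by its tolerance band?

Green → 5 (first significant figure)
Grey → 8 (second significant figure)
Blue → ×10^6 multiplier
Gold → ±5% tolerance
58 × 1000000 = 58000000 Ω
Lowest = 58000000 × (1 − 5/100) = 55100000 Ω.

55100000 Ω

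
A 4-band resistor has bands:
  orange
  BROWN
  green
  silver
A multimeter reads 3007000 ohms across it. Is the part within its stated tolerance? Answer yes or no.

yes

Orange → 3 (first significant figure)
Brown → 1 (second significant figure)
Green → ×10^5 multiplier
Silver → ±10% tolerance
31 × 100000 = 3100000 Ω
Allowed range: 2790000 Ω to 3410000 Ω.
3007000 ohms lies inside that range.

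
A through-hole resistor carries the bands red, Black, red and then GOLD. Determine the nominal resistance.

2000 Ω

Red → 2 (first significant figure)
Black → 0 (second significant figure)
Red → ×10^2 multiplier
20 × 100 = 2000 Ω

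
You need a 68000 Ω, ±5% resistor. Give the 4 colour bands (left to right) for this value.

68000 Ω = 68 × 10^3.
6 → blue
8 → grey
Multiplier 10^3 → orange.
±5% tolerance → gold.

blue, grey, orange, gold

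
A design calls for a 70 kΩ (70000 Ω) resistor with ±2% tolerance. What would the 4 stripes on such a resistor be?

violet, black, orange, red

70000 Ω = 70 × 10^3.
7 → violet
0 → black
Multiplier 10^3 → orange.
±2% tolerance → red.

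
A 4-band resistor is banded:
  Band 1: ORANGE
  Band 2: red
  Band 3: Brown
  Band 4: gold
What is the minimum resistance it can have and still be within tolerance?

Orange → 3 (first significant figure)
Red → 2 (second significant figure)
Brown → ×10 multiplier
Gold → ±5% tolerance
32 × 10 = 320 Ω
Minimum = 320 × (1 − 5/100) = 304 Ω.

304 Ω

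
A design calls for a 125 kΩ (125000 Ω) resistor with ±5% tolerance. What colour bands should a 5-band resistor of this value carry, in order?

125000 Ω = 125 × 10^3.
1 → brown
2 → red
5 → green
Multiplier 10^3 → orange.
±5% tolerance → gold.

brown, red, green, orange, gold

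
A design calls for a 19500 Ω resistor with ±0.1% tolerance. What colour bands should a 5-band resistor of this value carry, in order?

19500 Ω = 195 × 10^2.
1 → brown
9 → white
5 → green
Multiplier 10^2 → red.
±0.1% tolerance → violet.

brown, white, green, red, violet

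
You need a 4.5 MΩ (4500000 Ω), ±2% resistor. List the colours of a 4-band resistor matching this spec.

4500000 Ω = 45 × 10^5.
4 → yellow
5 → green
Multiplier 10^5 → green.
±2% tolerance → red.

yellow, green, green, red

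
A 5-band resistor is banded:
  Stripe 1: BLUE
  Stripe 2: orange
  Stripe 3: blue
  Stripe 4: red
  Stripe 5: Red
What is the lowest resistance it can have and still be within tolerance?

62328 Ω

Blue → 6 (first significant figure)
Orange → 3 (second significant figure)
Blue → 6 (third significant figure)
Red → ×10^2 multiplier
Red → ±2% tolerance
636 × 100 = 63600 Ω
Lowest = 63600 × (1 − 2/100) = 62328 Ω.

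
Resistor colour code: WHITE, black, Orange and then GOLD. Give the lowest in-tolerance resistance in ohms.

White → 9 (first significant figure)
Black → 0 (second significant figure)
Orange → ×10^3 multiplier
Gold → ±5% tolerance
90 × 1000 = 90000 Ω
Lowest = 90000 × (1 − 5/100) = 85500 Ω.

85500 Ω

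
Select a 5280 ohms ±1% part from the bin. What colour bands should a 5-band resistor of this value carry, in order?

5280 Ω = 528 × 10^1.
5 → green
2 → red
8 → grey
Multiplier 10^1 → brown.
±1% tolerance → brown.

green, red, grey, brown, brown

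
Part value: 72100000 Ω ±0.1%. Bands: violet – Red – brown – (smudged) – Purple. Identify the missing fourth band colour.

72100000 Ω = 721 × 10^5.
The fourth band is the multiplier, 10^5, which is green.

green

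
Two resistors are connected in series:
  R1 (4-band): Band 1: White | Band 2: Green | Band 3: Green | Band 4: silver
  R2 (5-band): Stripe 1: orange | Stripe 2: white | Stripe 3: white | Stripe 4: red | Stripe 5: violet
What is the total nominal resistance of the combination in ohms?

R1: white, green → 95; green ×10^5 → 9500000 Ω.
R2: orange, white, white → 399; red ×10^2 → 39900 Ω.
Series: 9500000 + 39900 = 9539900 Ω.

9539900 Ω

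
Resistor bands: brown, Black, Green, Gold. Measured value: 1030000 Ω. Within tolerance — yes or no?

yes

Brown → 1 (first significant figure)
Black → 0 (second significant figure)
Green → ×10^5 multiplier
Gold → ±5% tolerance
10 × 100000 = 1000000 Ω
Allowed range: 950000 Ω to 1050000 Ω.
1030000 Ω lies inside that range.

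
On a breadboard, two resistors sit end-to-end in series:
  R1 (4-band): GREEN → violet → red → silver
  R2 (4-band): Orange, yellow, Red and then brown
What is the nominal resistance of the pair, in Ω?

R1: green, violet → 57; red ×10^2 → 5700 Ω.
R2: orange, yellow → 34; red ×10^2 → 3400 Ω.
Series: 5700 + 3400 = 9100 Ω.

9100 Ω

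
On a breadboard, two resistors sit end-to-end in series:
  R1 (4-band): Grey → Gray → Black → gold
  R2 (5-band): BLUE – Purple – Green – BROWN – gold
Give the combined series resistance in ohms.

6838 Ω

R1: grey, grey → 88; black ×1 → 88 Ω.
R2: blue, violet, green → 675; brown ×10 → 6750 Ω.
Series: 88 + 6750 = 6838 Ω.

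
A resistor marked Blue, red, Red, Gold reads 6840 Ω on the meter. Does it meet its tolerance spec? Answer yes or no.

no

Blue → 6 (first significant figure)
Red → 2 (second significant figure)
Red → ×10^2 multiplier
Gold → ±5% tolerance
62 × 100 = 6200 Ω
Allowed range: 5890 Ω to 6510 Ω.
6840 Ω lies outside that range.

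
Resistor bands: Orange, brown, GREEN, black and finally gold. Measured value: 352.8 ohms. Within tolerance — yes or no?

no

Orange → 3 (first significant figure)
Brown → 1 (second significant figure)
Green → 5 (third significant figure)
Black → ×1 multiplier
Gold → ±5% tolerance
315 × 1 = 315 Ω
Allowed range: 299.25 Ω to 330.75 Ω.
352.8 ohms lies outside that range.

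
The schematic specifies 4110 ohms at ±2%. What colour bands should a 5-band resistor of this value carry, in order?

4110 Ω = 411 × 10^1.
4 → yellow
1 → brown
1 → brown
Multiplier 10^1 → brown.
±2% tolerance → red.

yellow, brown, brown, brown, red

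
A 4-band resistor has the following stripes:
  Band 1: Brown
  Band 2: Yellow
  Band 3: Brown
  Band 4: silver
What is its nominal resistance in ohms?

140 Ω

Brown → 1 (first significant figure)
Yellow → 4 (second significant figure)
Brown → ×10 multiplier
14 × 10 = 140 Ω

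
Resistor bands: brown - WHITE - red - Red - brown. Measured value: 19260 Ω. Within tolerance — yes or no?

yes

Brown → 1 (first significant figure)
White → 9 (second significant figure)
Red → 2 (third significant figure)
Red → ×10^2 multiplier
Brown → ±1% tolerance
192 × 100 = 19200 Ω
Allowed range: 19008 Ω to 19392 Ω.
19260 Ω lies inside that range.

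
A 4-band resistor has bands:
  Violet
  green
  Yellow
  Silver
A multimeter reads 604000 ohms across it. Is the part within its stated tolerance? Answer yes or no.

Violet → 7 (first significant figure)
Green → 5 (second significant figure)
Yellow → ×10^4 multiplier
Silver → ±10% tolerance
75 × 10000 = 750000 Ω
Allowed range: 675000 Ω to 825000 Ω.
604000 ohms lies outside that range.

no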